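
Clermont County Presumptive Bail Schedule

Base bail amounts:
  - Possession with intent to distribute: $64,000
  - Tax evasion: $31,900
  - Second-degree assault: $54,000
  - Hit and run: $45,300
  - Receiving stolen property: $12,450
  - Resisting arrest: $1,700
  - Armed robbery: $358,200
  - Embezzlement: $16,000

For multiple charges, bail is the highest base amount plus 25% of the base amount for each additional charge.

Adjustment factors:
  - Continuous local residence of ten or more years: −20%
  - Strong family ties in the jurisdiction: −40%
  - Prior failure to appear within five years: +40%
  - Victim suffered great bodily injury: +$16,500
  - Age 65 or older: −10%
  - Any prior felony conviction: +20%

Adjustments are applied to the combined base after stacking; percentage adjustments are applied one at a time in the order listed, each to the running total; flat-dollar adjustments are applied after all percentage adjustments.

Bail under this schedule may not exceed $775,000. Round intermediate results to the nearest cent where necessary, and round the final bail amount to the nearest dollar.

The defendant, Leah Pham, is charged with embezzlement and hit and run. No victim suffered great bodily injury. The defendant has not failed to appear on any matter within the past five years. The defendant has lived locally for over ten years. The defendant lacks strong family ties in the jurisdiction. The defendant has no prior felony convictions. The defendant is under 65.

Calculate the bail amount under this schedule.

$39,440

Base amounts from the schedule: embezzlement $16,000; hit and run $45,300.
Stacking rule: highest base plus 25% of each additional charge. Highest is hit and run at $45,300. Additional: $16,000 × 25% = $4,000. Combined base = $45,300 + $4,000 = $49,300.
Continuous local residence of ten or more years (−20%): $49,300 × 0.8 = $39,440.
$39,440 is within the $775,000 maximum.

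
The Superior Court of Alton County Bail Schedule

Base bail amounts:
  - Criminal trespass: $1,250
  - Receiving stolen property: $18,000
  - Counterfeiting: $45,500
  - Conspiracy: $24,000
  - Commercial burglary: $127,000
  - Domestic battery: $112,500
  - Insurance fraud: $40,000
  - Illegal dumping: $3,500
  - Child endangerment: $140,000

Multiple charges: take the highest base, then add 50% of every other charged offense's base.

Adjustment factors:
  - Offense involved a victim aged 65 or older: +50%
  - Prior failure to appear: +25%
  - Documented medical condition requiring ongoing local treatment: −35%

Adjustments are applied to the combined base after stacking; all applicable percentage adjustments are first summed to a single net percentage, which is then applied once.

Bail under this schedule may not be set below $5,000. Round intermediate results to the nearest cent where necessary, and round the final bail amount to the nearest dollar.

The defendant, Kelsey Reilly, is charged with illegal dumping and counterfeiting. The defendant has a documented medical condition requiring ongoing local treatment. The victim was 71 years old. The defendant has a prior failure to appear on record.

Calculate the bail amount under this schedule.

Base amounts from the schedule: illegal dumping $3,500; counterfeiting $45,500.
Stacking rule: highest base plus 50% of each additional charge. Highest is counterfeiting at $45,500. Additional: $3,500 × 50% = $1,750. Combined base = $45,500 + $1,750 = $47,250.
Net percentage adjustment: +50% +25% −35% = +40%. $47,250 × 1.4 = $66,150.
$66,150 is at or above the $5,000 minimum.

$66,150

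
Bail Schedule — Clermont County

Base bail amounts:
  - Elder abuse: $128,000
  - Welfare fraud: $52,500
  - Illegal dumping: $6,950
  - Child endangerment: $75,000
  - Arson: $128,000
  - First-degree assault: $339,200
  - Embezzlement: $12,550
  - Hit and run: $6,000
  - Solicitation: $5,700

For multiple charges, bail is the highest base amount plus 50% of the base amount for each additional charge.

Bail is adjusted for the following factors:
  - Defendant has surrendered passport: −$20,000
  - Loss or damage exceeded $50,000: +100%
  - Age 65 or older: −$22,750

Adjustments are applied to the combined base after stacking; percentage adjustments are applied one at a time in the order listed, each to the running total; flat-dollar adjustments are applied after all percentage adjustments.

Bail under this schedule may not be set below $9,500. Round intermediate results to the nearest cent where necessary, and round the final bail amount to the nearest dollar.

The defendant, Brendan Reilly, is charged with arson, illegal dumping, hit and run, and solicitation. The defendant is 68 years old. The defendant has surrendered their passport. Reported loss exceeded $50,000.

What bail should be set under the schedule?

Base amounts from the schedule: arson $128,000; illegal dumping $6,950; hit and run $6,000; solicitation $5,700.
Stacking rule: highest base plus 50% of each additional charge. Highest is arson at $128,000. Additional: $6,950 × 50% = $3,475; $6,000 × 50% = $3,000; $5,700 × 50% = $2,850. Combined base = $128,000 + $9,325 = $137,325.
Loss or damage exceeded $50,000 (+100%): $137,325 × 2 = $274,650.
Defendant has surrendered passport (−$20,000 flat): $274,650 − $20,000 = $254,650.
Age 65 or older (−$22,750 flat): $254,650 − $22,750 = $231,900.
$231,900 is at or above the $9,500 minimum.

$231,900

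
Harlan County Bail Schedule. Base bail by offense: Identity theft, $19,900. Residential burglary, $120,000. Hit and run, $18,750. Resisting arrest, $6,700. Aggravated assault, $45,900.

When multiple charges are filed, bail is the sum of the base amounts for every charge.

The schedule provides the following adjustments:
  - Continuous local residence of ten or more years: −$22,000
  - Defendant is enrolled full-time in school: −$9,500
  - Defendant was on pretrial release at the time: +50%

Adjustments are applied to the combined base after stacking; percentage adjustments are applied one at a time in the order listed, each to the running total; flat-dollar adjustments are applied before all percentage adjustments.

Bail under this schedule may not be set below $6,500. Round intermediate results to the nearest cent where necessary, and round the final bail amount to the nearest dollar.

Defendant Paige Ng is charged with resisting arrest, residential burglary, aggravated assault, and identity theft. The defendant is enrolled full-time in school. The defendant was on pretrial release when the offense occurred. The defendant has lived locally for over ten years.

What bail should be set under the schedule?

$241,500

Base amounts from the schedule: resisting arrest $6,700; residential burglary $120,000; aggravated assault $45,900; identity theft $19,900.
Stacking rule: sum of all bases. $6,700 + $120,000 + $45,900 + $19,900 = $192,500.
Continuous local residence of ten or more years (−$22,000 flat): $192,500 − $22,000 = $170,500.
Defendant is enrolled full-time in school (−$9,500 flat): $170,500 − $9,500 = $161,000.
Defendant was on pretrial release at the time (+50%): $161,000 × 1.5 = $241,500.
$241,500 is at or above the $6,500 minimum.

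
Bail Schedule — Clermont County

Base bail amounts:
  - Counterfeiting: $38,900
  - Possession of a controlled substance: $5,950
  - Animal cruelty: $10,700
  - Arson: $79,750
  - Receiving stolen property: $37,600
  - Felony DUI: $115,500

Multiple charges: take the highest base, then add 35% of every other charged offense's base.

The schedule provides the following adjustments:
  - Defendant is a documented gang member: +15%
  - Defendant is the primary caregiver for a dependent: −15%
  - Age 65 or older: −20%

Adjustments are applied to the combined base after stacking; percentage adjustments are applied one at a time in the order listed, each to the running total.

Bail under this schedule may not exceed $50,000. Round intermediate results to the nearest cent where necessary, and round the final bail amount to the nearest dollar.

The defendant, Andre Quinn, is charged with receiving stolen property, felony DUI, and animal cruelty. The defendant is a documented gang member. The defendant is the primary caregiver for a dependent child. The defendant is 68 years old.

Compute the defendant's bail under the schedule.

Base amounts from the schedule: receiving stolen property $37,600; felony DUI $115,500; animal cruelty $10,700.
Stacking rule: highest base plus 35% of each additional charge. Highest is felony DUI at $115,500. Additional: $37,600 × 35% = $13,160; $10,700 × 35% = $3,745. Combined base = $115,500 + $16,905 = $132,405.
Defendant is a documented gang member (+15%): $132,405 × 1.15 = $152,265.75.
Defendant is the primary caregiver for a dependent (−15%): $152,265.75 × 0.85 = $129,425.89.
Age 65 or older (−20%): $129,425.89 × 0.8 = $103,540.71.
Result $103,540.71 exceeds the maximum of $50,000; bail is capped at $50,000.

$50,000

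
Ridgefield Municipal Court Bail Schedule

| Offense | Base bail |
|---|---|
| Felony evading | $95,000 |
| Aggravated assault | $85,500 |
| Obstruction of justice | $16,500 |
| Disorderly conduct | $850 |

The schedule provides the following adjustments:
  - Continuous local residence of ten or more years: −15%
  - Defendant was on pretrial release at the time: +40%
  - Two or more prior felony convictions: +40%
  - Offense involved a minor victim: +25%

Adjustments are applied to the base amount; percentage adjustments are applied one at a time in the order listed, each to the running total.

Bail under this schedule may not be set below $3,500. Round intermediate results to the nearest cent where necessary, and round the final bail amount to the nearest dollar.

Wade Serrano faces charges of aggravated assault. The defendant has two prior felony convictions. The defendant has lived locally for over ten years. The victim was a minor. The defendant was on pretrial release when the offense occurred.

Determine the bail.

Base amounts from the schedule: aggravated assault $85,500.
Single charge. Combined base = $85,500.
Continuous local residence of ten or more years (−15%): $85,500 × 0.85 = $72,675.
Defendant was on pretrial release at the time (+40%): $72,675 × 1.4 = $101,745.
Two or more prior felony convictions (+40%): $101,745 × 1.4 = $142,443.
Offense involved a minor victim (+25%): $142,443 × 1.25 = $178,053.75.
$178,053.75 is at or above the $3,500 minimum.
Rounded to the nearest dollar: $178,054.

$178,054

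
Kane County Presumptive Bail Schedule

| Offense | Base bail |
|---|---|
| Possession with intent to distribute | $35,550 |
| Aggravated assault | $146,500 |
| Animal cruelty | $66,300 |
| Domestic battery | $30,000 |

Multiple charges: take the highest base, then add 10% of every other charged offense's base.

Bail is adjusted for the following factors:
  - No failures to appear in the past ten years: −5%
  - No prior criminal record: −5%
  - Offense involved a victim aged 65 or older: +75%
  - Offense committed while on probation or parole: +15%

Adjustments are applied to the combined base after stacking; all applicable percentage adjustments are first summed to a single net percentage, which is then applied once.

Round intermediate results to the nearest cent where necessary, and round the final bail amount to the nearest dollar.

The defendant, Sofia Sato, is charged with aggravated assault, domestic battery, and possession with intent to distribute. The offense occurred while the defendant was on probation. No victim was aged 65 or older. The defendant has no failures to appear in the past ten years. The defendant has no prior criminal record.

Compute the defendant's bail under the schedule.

$160,708

Base amounts from the schedule: aggravated assault $146,500; domestic battery $30,000; possession with intent to distribute $35,550.
Stacking rule: highest base plus 10% of each additional charge. Highest is aggravated assault at $146,500. Additional: $30,000 × 10% = $3,000; $35,550 × 10% = $3,555. Combined base = $146,500 + $6,555 = $153,055.
Net percentage adjustment: −5% −5% +15% = +5%. $153,055 × 1.05 = $160,707.75.
Rounded to the nearest dollar: $160,708.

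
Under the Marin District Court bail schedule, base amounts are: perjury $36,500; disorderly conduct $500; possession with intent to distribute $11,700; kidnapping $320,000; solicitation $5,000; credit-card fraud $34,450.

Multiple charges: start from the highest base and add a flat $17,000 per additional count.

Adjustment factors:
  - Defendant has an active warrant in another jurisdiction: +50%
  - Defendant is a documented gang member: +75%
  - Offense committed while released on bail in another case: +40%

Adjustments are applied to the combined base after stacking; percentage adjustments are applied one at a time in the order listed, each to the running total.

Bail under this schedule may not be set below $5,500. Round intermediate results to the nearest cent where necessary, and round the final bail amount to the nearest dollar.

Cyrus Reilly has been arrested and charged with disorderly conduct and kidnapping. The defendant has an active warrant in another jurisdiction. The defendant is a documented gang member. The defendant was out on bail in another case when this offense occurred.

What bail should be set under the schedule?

$1,238,475

Base amounts from the schedule: disorderly conduct $500; kidnapping $320,000.
Stacking rule: highest base plus $17,000 per additional charge. Highest is kidnapping at $320,000; 1 additional charge → +$17,000. Combined base = $337,000.
Defendant has an active warrant in another jurisdiction (+50%): $337,000 × 1.5 = $505,500.
Defendant is a documented gang member (+75%): $505,500 × 1.75 = $884,625.
Offense committed while released on bail in another case (+40%): $884,625 × 1.4 = $1,238,475.
$1,238,475 is at or above the $5,500 minimum.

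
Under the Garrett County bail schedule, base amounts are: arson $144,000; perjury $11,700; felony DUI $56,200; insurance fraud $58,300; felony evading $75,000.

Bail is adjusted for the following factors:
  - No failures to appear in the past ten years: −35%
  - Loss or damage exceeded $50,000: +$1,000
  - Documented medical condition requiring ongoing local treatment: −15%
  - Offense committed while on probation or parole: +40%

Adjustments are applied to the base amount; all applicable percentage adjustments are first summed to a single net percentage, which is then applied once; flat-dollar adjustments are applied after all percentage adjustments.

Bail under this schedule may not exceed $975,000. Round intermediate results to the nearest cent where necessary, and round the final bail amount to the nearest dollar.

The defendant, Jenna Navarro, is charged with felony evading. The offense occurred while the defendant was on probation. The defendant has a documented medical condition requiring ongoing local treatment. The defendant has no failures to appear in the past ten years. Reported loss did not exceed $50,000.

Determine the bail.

$67,500

Base amounts from the schedule: felony evading $75,000.
Single charge. Combined base = $75,000.
Net percentage adjustment: −35% −15% +40% = −10%. $75,000 × 0.9 = $67,500.
$67,500 is within the $975,000 maximum.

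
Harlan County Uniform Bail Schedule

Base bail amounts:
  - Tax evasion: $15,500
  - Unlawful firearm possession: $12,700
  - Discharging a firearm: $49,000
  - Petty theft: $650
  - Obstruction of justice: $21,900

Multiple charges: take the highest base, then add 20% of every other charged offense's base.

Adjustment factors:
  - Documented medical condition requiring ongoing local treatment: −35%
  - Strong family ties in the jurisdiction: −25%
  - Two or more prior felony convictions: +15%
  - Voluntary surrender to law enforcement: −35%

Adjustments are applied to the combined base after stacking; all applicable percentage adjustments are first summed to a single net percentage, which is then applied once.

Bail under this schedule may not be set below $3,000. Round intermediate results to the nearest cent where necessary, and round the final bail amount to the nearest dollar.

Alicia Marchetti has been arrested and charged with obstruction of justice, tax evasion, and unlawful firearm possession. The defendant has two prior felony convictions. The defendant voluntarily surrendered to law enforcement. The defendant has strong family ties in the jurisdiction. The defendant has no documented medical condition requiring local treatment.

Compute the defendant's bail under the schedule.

Base amounts from the schedule: obstruction of justice $21,900; tax evasion $15,500; unlawful firearm possession $12,700.
Stacking rule: highest base plus 20% of each additional charge. Highest is obstruction of justice at $21,900. Additional: $15,500 × 20% = $3,100; $12,700 × 20% = $2,540. Combined base = $21,900 + $5,640 = $27,540.
Net percentage adjustment: −25% +15% −35% = −45%. $27,540 × 0.55 = $15,147.
$15,147 is at or above the $3,000 minimum.

$15,147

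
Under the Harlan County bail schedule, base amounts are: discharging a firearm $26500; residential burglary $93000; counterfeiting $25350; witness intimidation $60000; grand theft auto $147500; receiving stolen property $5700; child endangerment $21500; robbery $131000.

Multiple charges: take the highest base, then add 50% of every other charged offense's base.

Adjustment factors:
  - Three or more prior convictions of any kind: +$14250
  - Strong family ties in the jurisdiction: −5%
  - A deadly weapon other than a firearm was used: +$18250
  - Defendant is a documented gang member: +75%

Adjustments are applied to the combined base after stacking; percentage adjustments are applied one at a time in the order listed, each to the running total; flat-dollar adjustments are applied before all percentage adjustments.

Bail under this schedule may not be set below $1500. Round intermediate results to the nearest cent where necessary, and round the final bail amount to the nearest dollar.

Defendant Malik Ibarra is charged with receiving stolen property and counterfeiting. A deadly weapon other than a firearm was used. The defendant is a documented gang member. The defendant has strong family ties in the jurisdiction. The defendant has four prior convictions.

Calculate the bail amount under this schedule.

Base amounts from the schedule: receiving stolen property $5700; counterfeiting $25350.
Stacking rule: highest base plus 50% of each additional charge. Highest is counterfeiting at $25350. Additional: $5700 × 50% = $2850. Combined base = $25350 + $2850 = $28200.
Three or more prior convictions of any kind (+$14250 flat): $28200 + $14250 = $42450.
A deadly weapon other than a firearm was used (+$18250 flat): $42450 + $18250 = $60700.
Strong family ties in the jurisdiction (−5%): $60700 × 0.95 = $57665.
Defendant is a documented gang member (+75%): $57665 × 1.75 = $100913.75.
$100913.75 is at or above the $1500 minimum.
Rounded to the nearest dollar: $100914.

$100914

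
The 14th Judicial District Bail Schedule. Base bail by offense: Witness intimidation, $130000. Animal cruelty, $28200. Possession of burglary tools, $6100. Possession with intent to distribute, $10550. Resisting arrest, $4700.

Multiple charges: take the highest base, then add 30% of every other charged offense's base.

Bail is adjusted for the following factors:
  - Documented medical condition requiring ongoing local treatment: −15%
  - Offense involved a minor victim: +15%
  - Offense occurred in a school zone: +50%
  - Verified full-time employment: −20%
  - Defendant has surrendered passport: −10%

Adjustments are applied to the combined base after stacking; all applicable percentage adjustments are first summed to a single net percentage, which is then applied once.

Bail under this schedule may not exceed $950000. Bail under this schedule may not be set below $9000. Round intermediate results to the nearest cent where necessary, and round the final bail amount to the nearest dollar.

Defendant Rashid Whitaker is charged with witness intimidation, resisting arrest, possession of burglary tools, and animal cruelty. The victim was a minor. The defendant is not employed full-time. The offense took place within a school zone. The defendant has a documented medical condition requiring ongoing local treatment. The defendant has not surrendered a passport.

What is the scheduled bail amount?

Base amounts from the schedule: witness intimidation $130000; resisting arrest $4700; possession of burglary tools $6100; animal cruelty $28200.
Stacking rule: highest base plus 30% of each additional charge. Highest is witness intimidation at $130000. Additional: $4700 × 30% = $1410; $6100 × 30% = $1830; $28200 × 30% = $8460. Combined base = $130000 + $11700 = $141700.
Net percentage adjustment: −15% +15% +50% = +50%. $141700 × 1.5 = $212550.
$212550 is within the $950000 maximum.
$212550 is at or above the $9000 minimum.

$212550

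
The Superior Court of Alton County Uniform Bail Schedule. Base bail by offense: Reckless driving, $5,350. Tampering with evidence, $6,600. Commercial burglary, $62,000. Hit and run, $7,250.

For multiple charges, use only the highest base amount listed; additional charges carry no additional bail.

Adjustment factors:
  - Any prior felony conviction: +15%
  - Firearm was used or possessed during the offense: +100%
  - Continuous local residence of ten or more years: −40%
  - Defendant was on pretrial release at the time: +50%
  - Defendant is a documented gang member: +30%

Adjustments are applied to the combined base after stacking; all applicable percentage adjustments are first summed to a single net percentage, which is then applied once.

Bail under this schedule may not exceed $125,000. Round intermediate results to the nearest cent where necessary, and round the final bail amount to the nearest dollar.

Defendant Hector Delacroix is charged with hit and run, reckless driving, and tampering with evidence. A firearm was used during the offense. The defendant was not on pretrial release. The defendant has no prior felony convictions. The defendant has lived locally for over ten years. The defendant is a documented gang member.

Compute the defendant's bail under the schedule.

Base amounts from the schedule: hit and run $7,250; reckless driving $5,350; tampering with evidence $6,600.
Stacking rule: use the highest base only. Highest is hit and run at $7,250. Combined base = $7,250.
Net percentage adjustment: +100% −40% +30% = +90%. $7,250 × 1.9 = $13,775.
$13,775 is within the $125,000 maximum.

$13,775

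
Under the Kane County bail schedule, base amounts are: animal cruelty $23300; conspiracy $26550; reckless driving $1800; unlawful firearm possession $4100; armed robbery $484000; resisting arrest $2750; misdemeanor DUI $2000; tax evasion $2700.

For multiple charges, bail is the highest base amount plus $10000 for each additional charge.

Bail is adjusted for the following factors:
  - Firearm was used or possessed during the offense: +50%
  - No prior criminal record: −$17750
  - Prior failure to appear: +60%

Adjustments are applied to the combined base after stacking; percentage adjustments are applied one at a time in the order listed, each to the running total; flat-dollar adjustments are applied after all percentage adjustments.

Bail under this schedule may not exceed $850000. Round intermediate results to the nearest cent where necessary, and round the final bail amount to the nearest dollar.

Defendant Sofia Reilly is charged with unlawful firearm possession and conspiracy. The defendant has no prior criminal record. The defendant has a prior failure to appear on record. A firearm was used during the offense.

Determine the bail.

Base amounts from the schedule: unlawful firearm possession $4100; conspiracy $26550.
Stacking rule: highest base plus $10000 per additional charge. Highest is conspiracy at $26550; 1 additional charge → +$10000. Combined base = $36550.
Firearm was used or possessed during the offense (+50%): $36550 × 1.5 = $54825.
Prior failure to appear (+60%): $54825 × 1.6 = $87720.
No prior criminal record (−$17750 flat): $87720 − $17750 = $69970.
$69970 is within the $850000 maximum.

$69970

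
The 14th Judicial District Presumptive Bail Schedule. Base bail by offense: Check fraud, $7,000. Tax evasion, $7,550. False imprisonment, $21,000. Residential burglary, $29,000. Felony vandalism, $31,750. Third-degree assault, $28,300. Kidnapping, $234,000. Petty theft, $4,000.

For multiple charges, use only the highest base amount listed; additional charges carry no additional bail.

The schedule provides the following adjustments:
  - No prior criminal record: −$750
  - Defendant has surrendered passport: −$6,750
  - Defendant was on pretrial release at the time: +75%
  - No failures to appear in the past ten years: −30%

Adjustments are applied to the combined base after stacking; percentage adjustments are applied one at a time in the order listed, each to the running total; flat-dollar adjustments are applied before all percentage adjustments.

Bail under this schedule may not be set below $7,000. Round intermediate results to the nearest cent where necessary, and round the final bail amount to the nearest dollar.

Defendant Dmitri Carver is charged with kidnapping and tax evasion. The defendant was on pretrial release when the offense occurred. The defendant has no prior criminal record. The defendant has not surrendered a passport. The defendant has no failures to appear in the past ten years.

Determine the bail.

Base amounts from the schedule: kidnapping $234,000; tax evasion $7,550.
Stacking rule: use the highest base only. Highest is kidnapping at $234,000. Combined base = $234,000.
No prior criminal record (−$750 flat): $234,000 − $750 = $233,250.
Defendant was on pretrial release at the time (+75%): $233,250 × 1.75 = $408,187.50.
No failures to appear in the past ten years (−30%): $408,187.50 × 0.7 = $285,731.25.
$285,731.25 is at or above the $7,000 minimum.
Rounded to the nearest dollar: $285,731.

$285,731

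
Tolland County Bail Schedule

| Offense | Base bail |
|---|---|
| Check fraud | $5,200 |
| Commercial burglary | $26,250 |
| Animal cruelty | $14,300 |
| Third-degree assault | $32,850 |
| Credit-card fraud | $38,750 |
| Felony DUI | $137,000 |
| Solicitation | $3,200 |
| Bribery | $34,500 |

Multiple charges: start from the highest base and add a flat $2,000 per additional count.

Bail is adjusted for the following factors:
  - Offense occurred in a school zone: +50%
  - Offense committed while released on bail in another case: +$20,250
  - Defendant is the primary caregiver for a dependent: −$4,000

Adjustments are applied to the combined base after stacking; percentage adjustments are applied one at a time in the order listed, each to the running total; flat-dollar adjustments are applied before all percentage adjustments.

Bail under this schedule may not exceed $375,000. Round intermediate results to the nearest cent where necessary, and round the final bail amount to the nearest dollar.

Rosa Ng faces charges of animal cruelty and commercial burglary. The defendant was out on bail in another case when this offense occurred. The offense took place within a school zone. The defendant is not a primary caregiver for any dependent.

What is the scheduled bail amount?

$72,750

Base amounts from the schedule: animal cruelty $14,300; commercial burglary $26,250.
Stacking rule: highest base plus $2,000 per additional charge. Highest is commercial burglary at $26,250; 1 additional charge → +$2,000. Combined base = $28,250.
Offense committed while released on bail in another case (+$20,250 flat): $28,250 + $20,250 = $48,500.
Offense occurred in a school zone (+50%): $48,500 × 1.5 = $72,750.
$72,750 is within the $375,000 maximum.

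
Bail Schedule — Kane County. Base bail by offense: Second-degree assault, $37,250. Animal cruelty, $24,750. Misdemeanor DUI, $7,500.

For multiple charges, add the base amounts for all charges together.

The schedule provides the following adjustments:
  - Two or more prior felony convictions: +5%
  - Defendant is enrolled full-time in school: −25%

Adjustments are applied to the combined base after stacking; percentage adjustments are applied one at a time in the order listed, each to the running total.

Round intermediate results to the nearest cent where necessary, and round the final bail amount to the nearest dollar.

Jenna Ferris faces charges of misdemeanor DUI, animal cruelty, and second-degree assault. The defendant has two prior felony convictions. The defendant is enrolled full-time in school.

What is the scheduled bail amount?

$54,731

Base amounts from the schedule: misdemeanor DUI $7,500; animal cruelty $24,750; second-degree assault $37,250.
Stacking rule: sum of all bases. $7,500 + $24,750 + $37,250 = $69,500.
Two or more prior felony convictions (+5%): $69,500 × 1.05 = $72,975.
Defendant is enrolled full-time in school (−25%): $72,975 × 0.75 = $54,731.25.
Rounded to the nearest dollar: $54,731.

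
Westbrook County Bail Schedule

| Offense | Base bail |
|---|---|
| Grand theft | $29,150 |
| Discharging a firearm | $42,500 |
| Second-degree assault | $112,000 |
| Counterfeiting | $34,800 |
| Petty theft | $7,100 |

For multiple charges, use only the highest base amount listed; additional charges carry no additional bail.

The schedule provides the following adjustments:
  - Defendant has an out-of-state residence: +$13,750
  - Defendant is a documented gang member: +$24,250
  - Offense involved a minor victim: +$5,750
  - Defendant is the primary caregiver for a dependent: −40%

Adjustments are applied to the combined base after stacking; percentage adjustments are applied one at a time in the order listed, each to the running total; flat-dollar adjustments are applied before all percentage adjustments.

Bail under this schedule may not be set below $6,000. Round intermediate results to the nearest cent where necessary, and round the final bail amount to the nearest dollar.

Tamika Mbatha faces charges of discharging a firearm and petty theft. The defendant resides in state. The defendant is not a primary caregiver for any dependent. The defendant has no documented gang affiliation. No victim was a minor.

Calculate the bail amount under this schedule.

Base amounts from the schedule: discharging a firearm $42,500; petty theft $7,100.
Stacking rule: use the highest base only. Highest is discharging a firearm at $42,500. Combined base = $42,500.
No adjustment factors apply to this defendant.
$42,500 is at or above the $6,000 minimum.

$42,500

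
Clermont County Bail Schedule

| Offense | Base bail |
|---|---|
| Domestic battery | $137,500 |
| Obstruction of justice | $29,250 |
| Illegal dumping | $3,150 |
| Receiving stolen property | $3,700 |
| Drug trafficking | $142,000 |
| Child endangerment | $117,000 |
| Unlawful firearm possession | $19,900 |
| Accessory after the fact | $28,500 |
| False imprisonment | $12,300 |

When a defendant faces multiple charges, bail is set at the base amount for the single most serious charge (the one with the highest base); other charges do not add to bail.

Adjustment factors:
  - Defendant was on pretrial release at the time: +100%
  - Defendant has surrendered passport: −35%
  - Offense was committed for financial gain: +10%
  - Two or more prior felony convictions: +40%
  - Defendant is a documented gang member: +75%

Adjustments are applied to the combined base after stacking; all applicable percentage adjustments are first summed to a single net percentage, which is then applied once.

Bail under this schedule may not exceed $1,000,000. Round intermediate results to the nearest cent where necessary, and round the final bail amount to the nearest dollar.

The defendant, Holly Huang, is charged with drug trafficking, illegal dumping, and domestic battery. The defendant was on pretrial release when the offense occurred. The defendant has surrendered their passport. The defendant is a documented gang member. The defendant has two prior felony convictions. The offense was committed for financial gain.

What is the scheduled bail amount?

$411,800

Base amounts from the schedule: drug trafficking $142,000; illegal dumping $3,150; domestic battery $137,500.
Stacking rule: use the highest base only. Highest is drug trafficking at $142,000. Combined base = $142,000.
Net percentage adjustment: +100% −35% +10% +40% +75% = +190%. $142,000 × 2.9 = $411,800.
$411,800 is within the $1,000,000 maximum.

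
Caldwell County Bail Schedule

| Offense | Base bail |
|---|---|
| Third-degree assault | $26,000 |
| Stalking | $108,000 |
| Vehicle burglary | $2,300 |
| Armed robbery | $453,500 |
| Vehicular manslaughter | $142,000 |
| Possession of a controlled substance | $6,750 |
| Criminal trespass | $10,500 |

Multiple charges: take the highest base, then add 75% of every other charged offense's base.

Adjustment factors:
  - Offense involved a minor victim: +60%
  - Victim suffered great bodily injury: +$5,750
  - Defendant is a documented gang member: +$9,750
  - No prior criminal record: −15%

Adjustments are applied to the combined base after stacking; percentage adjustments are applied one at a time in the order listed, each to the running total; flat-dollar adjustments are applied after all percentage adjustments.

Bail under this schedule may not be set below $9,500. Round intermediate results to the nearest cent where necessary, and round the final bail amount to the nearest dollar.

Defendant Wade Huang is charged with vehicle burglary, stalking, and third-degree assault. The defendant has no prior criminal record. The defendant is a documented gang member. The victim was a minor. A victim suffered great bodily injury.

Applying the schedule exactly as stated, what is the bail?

$191,246

Base amounts from the schedule: vehicle burglary $2,300; stalking $108,000; third-degree assault $26,000.
Stacking rule: highest base plus 75% of each additional charge. Highest is stalking at $108,000. Additional: $2,300 × 75% = $1,725; $26,000 × 75% = $19,500. Combined base = $108,000 + $21,225 = $129,225.
Offense involved a minor victim (+60%): $129,225 × 1.6 = $206,760.
No prior criminal record (−15%): $206,760 × 0.85 = $175,746.
Victim suffered great bodily injury (+$5,750 flat): $175,746 + $5,750 = $181,496.
Defendant is a documented gang member (+$9,750 flat): $181,496 + $9,750 = $191,246.
$191,246 is at or above the $9,500 minimum.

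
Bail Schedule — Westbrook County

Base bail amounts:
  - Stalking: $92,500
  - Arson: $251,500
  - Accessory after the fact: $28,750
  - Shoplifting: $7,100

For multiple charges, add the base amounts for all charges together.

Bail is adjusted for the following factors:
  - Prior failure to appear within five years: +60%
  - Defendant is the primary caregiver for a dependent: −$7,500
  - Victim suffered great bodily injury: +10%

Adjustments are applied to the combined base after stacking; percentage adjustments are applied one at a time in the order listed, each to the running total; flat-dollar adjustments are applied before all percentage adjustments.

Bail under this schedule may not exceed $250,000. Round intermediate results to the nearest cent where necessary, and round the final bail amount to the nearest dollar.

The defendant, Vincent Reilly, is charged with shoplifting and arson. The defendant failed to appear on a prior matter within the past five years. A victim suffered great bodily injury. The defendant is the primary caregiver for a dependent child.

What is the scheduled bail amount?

Base amounts from the schedule: shoplifting $7,100; arson $251,500.
Stacking rule: sum of all bases. $7,100 + $251,500 = $258,600.
Defendant is the primary caregiver for a dependent (−$7,500 flat): $258,600 − $7,500 = $251,100.
Prior failure to appear within five years (+60%): $251,100 × 1.6 = $401,760.
Victim suffered great bodily injury (+10%): $401,760 × 1.1 = $441,936.
Result $441,936 exceeds the maximum of $250,000; bail is capped at $250,000.

$250,000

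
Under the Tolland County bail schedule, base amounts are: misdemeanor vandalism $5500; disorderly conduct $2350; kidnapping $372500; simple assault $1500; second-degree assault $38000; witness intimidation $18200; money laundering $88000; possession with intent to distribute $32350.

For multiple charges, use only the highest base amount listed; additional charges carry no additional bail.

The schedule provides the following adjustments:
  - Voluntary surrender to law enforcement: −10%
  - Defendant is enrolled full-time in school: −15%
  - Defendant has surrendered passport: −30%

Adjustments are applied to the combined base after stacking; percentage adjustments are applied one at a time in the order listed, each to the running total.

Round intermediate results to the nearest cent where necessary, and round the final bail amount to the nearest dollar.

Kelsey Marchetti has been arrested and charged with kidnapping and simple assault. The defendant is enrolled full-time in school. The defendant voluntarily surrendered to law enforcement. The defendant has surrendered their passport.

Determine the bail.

$199474

Base amounts from the schedule: kidnapping $372500; simple assault $1500.
Stacking rule: use the highest base only. Highest is kidnapping at $372500. Combined base = $372500.
Voluntary surrender to law enforcement (−10%): $372500 × 0.9 = $335250.
Defendant is enrolled full-time in school (−15%): $335250 × 0.85 = $284962.50.
Defendant has surrendered passport (−30%): $284962.50 × 0.7 = $199473.75.
Rounded to the nearest dollar: $199474.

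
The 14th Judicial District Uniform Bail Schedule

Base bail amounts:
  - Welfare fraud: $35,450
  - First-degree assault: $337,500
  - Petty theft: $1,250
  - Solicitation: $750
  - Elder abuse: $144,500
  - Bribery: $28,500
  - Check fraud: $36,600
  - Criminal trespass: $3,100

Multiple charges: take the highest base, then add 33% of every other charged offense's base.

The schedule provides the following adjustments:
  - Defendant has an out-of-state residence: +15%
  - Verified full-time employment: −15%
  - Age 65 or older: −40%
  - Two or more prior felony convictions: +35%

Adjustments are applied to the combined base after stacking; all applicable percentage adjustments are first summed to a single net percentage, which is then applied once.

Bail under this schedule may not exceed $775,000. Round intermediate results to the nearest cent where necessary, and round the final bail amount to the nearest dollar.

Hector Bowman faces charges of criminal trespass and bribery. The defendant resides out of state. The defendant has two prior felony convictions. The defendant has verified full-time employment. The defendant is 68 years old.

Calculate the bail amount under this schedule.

$28,047

Base amounts from the schedule: criminal trespass $3,100; bribery $28,500.
Stacking rule: highest base plus 33% of each additional charge. Highest is bribery at $28,500. Additional: $3,100 × 33% = $1,023. Combined base = $28,500 + $1,023 = $29,523.
Net percentage adjustment: +15% −15% −40% +35% = −5%. $29,523 × 0.95 = $28,046.85.
$28,046.85 is within the $775,000 maximum.
Rounded to the nearest dollar: $28,047.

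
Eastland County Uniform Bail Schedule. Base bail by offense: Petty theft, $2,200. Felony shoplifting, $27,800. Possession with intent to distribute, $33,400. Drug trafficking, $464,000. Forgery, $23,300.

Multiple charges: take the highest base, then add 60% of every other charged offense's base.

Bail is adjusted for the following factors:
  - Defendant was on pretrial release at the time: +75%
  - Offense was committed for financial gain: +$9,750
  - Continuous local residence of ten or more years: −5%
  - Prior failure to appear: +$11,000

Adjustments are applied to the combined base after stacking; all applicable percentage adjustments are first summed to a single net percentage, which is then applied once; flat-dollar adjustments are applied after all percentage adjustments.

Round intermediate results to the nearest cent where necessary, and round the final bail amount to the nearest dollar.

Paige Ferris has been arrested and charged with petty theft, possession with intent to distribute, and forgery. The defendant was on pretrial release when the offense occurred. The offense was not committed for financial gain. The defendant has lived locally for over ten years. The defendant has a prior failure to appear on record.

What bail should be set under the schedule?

Base amounts from the schedule: petty theft $2,200; possession with intent to distribute $33,400; forgery $23,300.
Stacking rule: highest base plus 60% of each additional charge. Highest is possession with intent to distribute at $33,400. Additional: $2,200 × 60% = $1,320; $23,300 × 60% = $13,980. Combined base = $33,400 + $15,300 = $48,700.
Net percentage adjustment: +75% −5% = +70%. $48,700 × 1.7 = $82,790.
Prior failure to appear (+$11,000 flat): $82,790 + $11,000 = $93,790.

$93,790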